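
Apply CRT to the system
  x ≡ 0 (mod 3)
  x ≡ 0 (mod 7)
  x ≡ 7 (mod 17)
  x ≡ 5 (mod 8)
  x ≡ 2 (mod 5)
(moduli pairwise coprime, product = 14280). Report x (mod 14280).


Product of moduli M = 3 · 7 · 17 · 8 · 5 = 14280.
Merge one congruence at a time:
  Start: x ≡ 0 (mod 3).
  Combine with x ≡ 0 (mod 7); new modulus lcm = 21.
    Write x = 0 + 3·t and substitute into x ≡ 0 (mod 7): 3·t ≡ 0 − 0 = 0 (mod 7).
    The inverse of 3 mod 7 is 5 (since 3·5 = 15 = 2·7 + 1), so t ≡ 5·0 = 0 ≡ 0 (mod 7).
    Then x = 0 + 3·0 = 0, valid modulo lcm(3, 7) = 21: x ≡ 0 (mod 21).
  Combine with x ≡ 7 (mod 17); new modulus lcm = 357.
    Write x = 0 + 21·t and substitute into x ≡ 7 (mod 17): 21·t ≡ 7 − 0 = 7 (mod 17).
    Reduce coefficients mod 17: 4·t ≡ 7 (mod 17).
    The inverse of 4 mod 17 is 13 (since 4·13 = 52 = 3·17 + 1), so t ≡ 13·7 = 91 ≡ 6 (mod 17).
    Then x = 0 + 21·6 = 126, valid modulo lcm(21, 17) = 357: x ≡ 126 (mod 357).
  Combine with x ≡ 5 (mod 8); new modulus lcm = 2856.
    Write x = 126 + 357·t and substitute into x ≡ 5 (mod 8): 357·t ≡ 5 − 126 = -121 (mod 8).
    Reduce coefficients mod 8: 5·t ≡ 7 (mod 8).
    The inverse of 5 mod 8 is 5 (since 5·5 = 25 = 3·8 + 1), so t ≡ 5·7 = 35 ≡ 3 (mod 8).
    Then x = 126 + 357·3 = 1197, valid modulo lcm(357, 8) = 2856: x ≡ 1197 (mod 2856).
  Combine with x ≡ 2 (mod 5); new modulus lcm = 14280.
    Write x = 1197 + 2856·t and substitute into x ≡ 2 (mod 5): 2856·t ≡ 2 − 1197 = -1195 (mod 5).
    Reduce coefficients mod 5: 1·t ≡ 0 (mod 5).
    So t ≡ 0 (mod 5).
    Then x = 1197 + 2856·0 = 1197, valid modulo lcm(2856, 5) = 14280: x ≡ 1197 (mod 14280).
Verify against each original: 1197 mod 3 = 0, 1197 mod 7 = 0, 1197 mod 17 = 7, 1197 mod 8 = 5, 1197 mod 5 = 2.

x ≡ 1197 (mod 14280).


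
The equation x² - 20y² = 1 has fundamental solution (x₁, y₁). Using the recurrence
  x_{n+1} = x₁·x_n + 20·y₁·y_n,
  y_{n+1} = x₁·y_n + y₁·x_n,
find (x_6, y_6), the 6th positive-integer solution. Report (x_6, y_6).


Step 1: Find the fundamental solution (x₁, y₁) of x² - 20y² = 1.
  Expand √20 as a continued fraction. a₀ = ⌊√20⌋ = 4; iterate m_{k+1} = d_k·a_k − m_k, d_{k+1} = (20 − m_{k+1}²)/d_k, a_{k+1} = ⌊(a₀ + m_{k+1})/d_{k+1}⌋ (starting m₀ = 0, d₀ = 1), with convergents p_k = a_k·p_{k-1} + p_{k-2}, q_k = a_k·q_{k-1} + q_{k-2} (p₋₁ = 1, q₋₁ = 0):
  k = 0: a₀ = 4; p₀/q₀ = 4/1; p₀² − 20·q₀² = 16 − 20 = -4.
  k = 1: m = 4, d = 4, a = ⌊(4 + 4)/4⌋ = 2; p/q = (2·4 + 1)/(2·1 + 0) = 9/2; p² − 20·q² = 81 − 80 = 1.
  The first convergent with p² − 20·q² = 1 gives the fundamental solution (x₁, y₁) = (9, 2).
Step 2: Apply the recurrence (x_{n+1}, y_{n+1}) = (x₁x_n + 20y₁y_n, x₁y_n + y₁x_n) repeatedly.
  From (x_1, y_1) = (9, 2): x_2 = 9·9 + 20·2·2 = 161; y_2 = 9·2 + 2·9 = 36.
  From (x_2, y_2) = (161, 36): x_3 = 9·161 + 20·2·36 = 2889; y_3 = 9·36 + 2·161 = 646.
  From (x_3, y_3) = (2889, 646): x_4 = 9·2889 + 20·2·646 = 51841; y_4 = 9·646 + 2·2889 = 11592.
  From (x_4, y_4) = (51841, 11592): x_5 = 9·51841 + 20·2·11592 = 930249; y_5 = 9·11592 + 2·51841 = 208010.
  From (x_5, y_5) = (930249, 208010): x_6 = 9·930249 + 20·2·208010 = 16692641; y_6 = 9·208010 + 2·930249 = 3732588.
Step 3: Verify x_6² - 20·y_6² = 278644263554881 - 278644263554880 = 1 (should be 1). ✓

(x_1, y_1) = (9, 2); (x_6, y_6) = (16692641, 3732588).


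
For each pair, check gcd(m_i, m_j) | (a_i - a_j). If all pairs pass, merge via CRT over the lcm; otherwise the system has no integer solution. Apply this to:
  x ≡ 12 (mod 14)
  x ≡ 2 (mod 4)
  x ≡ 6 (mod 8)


Moduli 14, 4, 8 are not pairwise coprime, so CRT works modulo lcm(m_i) when all pairwise compatibility conditions hold.
Pairwise compatibility: gcd(m_i, m_j) must divide a_i - a_j for every pair.
Merge one congruence at a time:
  Start: x ≡ 12 (mod 14).
  Combine with x ≡ 2 (mod 4): gcd(14, 4) = 2; 2 - 12 = -10, which IS divisible by 2, so compatible.
    Write x = 12 + 14·t and substitute into x ≡ 2 (mod 4): 14·t ≡ 2 − 12 = -10 (mod 4).
    Divide the congruence (and modulus) by g = 2: 7·t ≡ -5 (mod 2).
    Reduce coefficients mod 2: 1·t ≡ 1 (mod 2).
    So t ≡ 1 (mod 2).
    Then x = 12 + 14·1 = 26, valid modulo lcm(14, 4) = 28: x ≡ 26 (mod 28).
  Combine with x ≡ 6 (mod 8): gcd(28, 8) = 4; 6 - 26 = -20, which IS divisible by 4, so compatible.
    Write x = 26 + 28·t and substitute into x ≡ 6 (mod 8): 28·t ≡ 6 − 26 = -20 (mod 8).
    Divide the congruence (and modulus) by g = 4: 7·t ≡ -5 (mod 2).
    Reduce coefficients mod 2: 1·t ≡ 1 (mod 2).
    So t ≡ 1 (mod 2).
    Then x = 26 + 28·1 = 54, valid modulo lcm(28, 8) = 56: x ≡ 54 (mod 56).
Verify: 54 mod 14 = 12, 54 mod 4 = 2, 54 mod 8 = 6.

x ≡ 54 (mod 56).


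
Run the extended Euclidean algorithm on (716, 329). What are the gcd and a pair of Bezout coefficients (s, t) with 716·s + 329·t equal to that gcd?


Euclidean algorithm on (716, 329) — divide until remainder is 0:
  716 = 2 · 329 + 58
  329 = 5 · 58 + 39
  58 = 1 · 39 + 19
  39 = 2 · 19 + 1
  19 = 19 · 1 + 0
gcd(716, 329) = 1.
Track Bezout coefficients alongside the remainders: start with r₀ = 716 = a·1 + b·0 (s = 1, t = 0) and r₁ = 329 = a·0 + b·1 (s = 0, t = 1); each new remainder r_{k+1} = r_{k-1} − q_k·r_k inherits s_{k+1} = s_{k-1} − q_k·s_k, t_{k+1} = t_{k-1} − q_k·t_k, so r_k = a·s_k + b·t_k at every step:
  q = 2: r = 58, s = 1 − 2·0 = 1, t = 0 − 2·1 = -2  (check: 716·1 + 329·(-2) = 58)
  q = 5: r = 39, s = 0 − 5·1 = -5, t = 1 − 5·(-2) = 11  (check: 716·(-5) + 329·11 = 39)
  q = 1: r = 19, s = 1 − 1·(-5) = 6, t = -2 − 1·11 = -13  (check: 716·6 + 329·(-13) = 19)
  q = 2: r = 1, s = -5 − 2·6 = -17, t = 11 − 2·(-13) = 37  (check: 716·(-17) + 329·37 = 1)
The row with r = 1 (the gcd) gives the Bezout coefficients s = -17, t = 37.
Result: 716 · (-17) + 329 · (37) = 1.

gcd(716, 329) = 1; s = -17, t = 37 (check: 716·(-17) + 329·37 = 1).


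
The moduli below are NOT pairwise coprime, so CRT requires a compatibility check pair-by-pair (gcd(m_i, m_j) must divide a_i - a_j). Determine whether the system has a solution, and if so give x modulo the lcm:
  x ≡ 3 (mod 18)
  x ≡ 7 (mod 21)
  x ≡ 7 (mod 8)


Moduli 18, 21, 8 are not pairwise coprime, so CRT works modulo lcm(m_i) when all pairwise compatibility conditions hold.
Pairwise compatibility: gcd(m_i, m_j) must divide a_i - a_j for every pair.
Merge one congruence at a time:
  Start: x ≡ 3 (mod 18).
  Combine with x ≡ 7 (mod 21): gcd(18, 21) = 3, and 7 - 3 = 4 is NOT divisible by 3.
    ⇒ system is inconsistent (no integer solution).

No solution (the system is inconsistent).


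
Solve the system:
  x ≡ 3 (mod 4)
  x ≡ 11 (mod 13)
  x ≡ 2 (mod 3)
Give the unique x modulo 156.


Moduli 4, 13, 3 are pairwise coprime; by CRT there is a unique solution modulo M = 4 · 13 · 3 = 156.
Solve pairwise, accumulating the modulus:
  Start with x ≡ 3 (mod 4).
  Combine with x ≡ 11 (mod 13): since gcd(4, 13) = 1, we get a unique residue mod 52.
    Write x = 3 + 4·t and substitute into x ≡ 11 (mod 13): 4·t ≡ 11 − 3 = 8 (mod 13).
    The inverse of 4 mod 13 is 10 (since 4·10 = 40 = 3·13 + 1), so t ≡ 10·8 = 80 ≡ 2 (mod 13).
    Then x = 3 + 4·2 = 11, valid modulo lcm(4, 13) = 52: x ≡ 11 (mod 52).
  Combine with x ≡ 2 (mod 3): since gcd(52, 3) = 1, we get a unique residue mod 156.
    Write x = 11 + 52·t and substitute into x ≡ 2 (mod 3): 52·t ≡ 2 − 11 = -9 (mod 3).
    Reduce coefficients mod 3: 1·t ≡ 0 (mod 3).
    So t ≡ 0 (mod 3).
    Then x = 11 + 52·0 = 11, valid modulo lcm(52, 3) = 156: x ≡ 11 (mod 156).
Verify: 11 mod 4 = 3 ✓, 11 mod 13 = 11 ✓, 11 mod 3 = 2 ✓.

x ≡ 11 (mod 156).


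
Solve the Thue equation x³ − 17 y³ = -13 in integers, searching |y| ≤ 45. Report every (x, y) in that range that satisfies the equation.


The equation is x³ - 17y³ = -13. For fixed y, x³ = 17·y³ − 13, so a solution requires the RHS to be a perfect cube.
Strategy: iterate y from -45 to 45, compute RHS = 17·y³ − 13, and check whether it is a (positive or negative) perfect cube.
Check small values of y:
  y = 0: RHS = -13 is not a perfect cube.
  y = 1: RHS = 4 is not a perfect cube.
  y = -1: RHS = -30 is not a perfect cube.
  y = 2: RHS = 123 is not a perfect cube.
  y = -2: RHS = -149 is not a perfect cube.
  y = 3: RHS = 446 is not a perfect cube.
  y = -3: RHS = -472 is not a perfect cube.
Continuing the search up to |y| = 45 finds no solutions either.
No (x, y) in the scanned range satisfies the equation.

No integer solutions with |y| ≤ 45.


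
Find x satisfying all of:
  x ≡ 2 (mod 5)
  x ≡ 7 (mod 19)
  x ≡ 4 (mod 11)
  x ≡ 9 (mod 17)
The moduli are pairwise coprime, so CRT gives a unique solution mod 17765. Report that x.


Product of moduli M = 5 · 19 · 11 · 17 = 17765.
Merge one congruence at a time:
  Start: x ≡ 2 (mod 5).
  Combine with x ≡ 7 (mod 19); new modulus lcm = 95.
    Write x = 2 + 5·t and substitute into x ≡ 7 (mod 19): 5·t ≡ 7 − 2 = 5 (mod 19).
    The inverse of 5 mod 19 is 4 (since 5·4 = 20 = 1·19 + 1), so t ≡ 4·5 = 20 ≡ 1 (mod 19).
    Then x = 2 + 5·1 = 7, valid modulo lcm(5, 19) = 95: x ≡ 7 (mod 95).
  Combine with x ≡ 4 (mod 11); new modulus lcm = 1045.
    Write x = 7 + 95·t and substitute into x ≡ 4 (mod 11): 95·t ≡ 4 − 7 = -3 (mod 11).
    Reduce coefficients mod 11: 7·t ≡ 8 (mod 11).
    The inverse of 7 mod 11 is 8 (since 7·8 = 56 = 5·11 + 1), so t ≡ 8·8 = 64 ≡ 9 (mod 11).
    Then x = 7 + 95·9 = 862, valid modulo lcm(95, 11) = 1045: x ≡ 862 (mod 1045).
  Combine with x ≡ 9 (mod 17); new modulus lcm = 17765.
    Write x = 862 + 1045·t and substitute into x ≡ 9 (mod 17): 1045·t ≡ 9 − 862 = -853 (mod 17).
    Reduce coefficients mod 17: 8·t ≡ 14 (mod 17).
    The inverse of 8 mod 17 is 15 (since 8·15 = 120 = 7·17 + 1), so t ≡ 15·14 = 210 ≡ 6 (mod 17).
    Then x = 862 + 1045·6 = 7132, valid modulo lcm(1045, 17) = 17765: x ≡ 7132 (mod 17765).
Verify against each original: 7132 mod 5 = 2, 7132 mod 19 = 7, 7132 mod 11 = 4, 7132 mod 17 = 9.

x ≡ 7132 (mod 17765).


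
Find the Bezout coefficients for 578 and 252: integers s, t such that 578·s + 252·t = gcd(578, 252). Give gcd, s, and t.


Euclidean algorithm on (578, 252) — divide until remainder is 0:
  578 = 2 · 252 + 74
  252 = 3 · 74 + 30
  74 = 2 · 30 + 14
  30 = 2 · 14 + 2
  14 = 7 · 2 + 0
gcd(578, 252) = 2.
Track Bezout coefficients alongside the remainders: start with r₀ = 578 = a·1 + b·0 (s = 1, t = 0) and r₁ = 252 = a·0 + b·1 (s = 0, t = 1); each new remainder r_{k+1} = r_{k-1} − q_k·r_k inherits s_{k+1} = s_{k-1} − q_k·s_k, t_{k+1} = t_{k-1} − q_k·t_k, so r_k = a·s_k + b·t_k at every step:
  q = 2: r = 74, s = 1 − 2·0 = 1, t = 0 − 2·1 = -2  (check: 578·1 + 252·(-2) = 74)
  q = 3: r = 30, s = 0 − 3·1 = -3, t = 1 − 3·(-2) = 7  (check: 578·(-3) + 252·7 = 30)
  q = 2: r = 14, s = 1 − 2·(-3) = 7, t = -2 − 2·7 = -16  (check: 578·7 + 252·(-16) = 14)
  q = 2: r = 2, s = -3 − 2·7 = -17, t = 7 − 2·(-16) = 39  (check: 578·(-17) + 252·39 = 2)
The row with r = 2 (the gcd) gives the Bezout coefficients s = -17, t = 39.
Result: 578 · (-17) + 252 · (39) = 2.

gcd(578, 252) = 2; s = -17, t = 39 (check: 578·(-17) + 252·39 = 2).


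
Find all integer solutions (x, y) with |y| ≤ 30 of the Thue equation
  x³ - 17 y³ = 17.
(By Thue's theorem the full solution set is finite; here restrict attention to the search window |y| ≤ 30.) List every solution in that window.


The equation is x³ - 17y³ = 17. For fixed y, x³ = 17·y³ + 17, so a solution requires the RHS to be a perfect cube.
Strategy: iterate y from -30 to 30, compute RHS = 17·y³ + 17, and check whether it is a (positive or negative) perfect cube.
Check small values of y:
  y = 0: RHS = 17 is not a perfect cube.
  y = 1: RHS = 34 is not a perfect cube.
  y = -1: RHS = 0 = (0)³ ⇒ x = 0 works.
  y = 2: RHS = 153 is not a perfect cube.
  y = -2: RHS = -119 is not a perfect cube.
  y = 3: RHS = 476 is not a perfect cube.
  y = -3: RHS = -442 is not a perfect cube.
Continuing the search up to |y| = 30 finds no further solutions beyond those listed.
Collected solutions: (0, -1).

Solutions (with |y| ≤ 30): (0, -1).


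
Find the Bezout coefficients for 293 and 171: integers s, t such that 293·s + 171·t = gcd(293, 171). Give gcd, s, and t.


Euclidean algorithm on (293, 171) — divide until remainder is 0:
  293 = 1 · 171 + 122
  171 = 1 · 122 + 49
  122 = 2 · 49 + 24
  49 = 2 · 24 + 1
  24 = 24 · 1 + 0
gcd(293, 171) = 1.
Track Bezout coefficients alongside the remainders: start with r₀ = 293 = a·1 + b·0 (s = 1, t = 0) and r₁ = 171 = a·0 + b·1 (s = 0, t = 1); each new remainder r_{k+1} = r_{k-1} − q_k·r_k inherits s_{k+1} = s_{k-1} − q_k·s_k, t_{k+1} = t_{k-1} − q_k·t_k, so r_k = a·s_k + b·t_k at every step:
  q = 1: r = 122, s = 1 − 1·0 = 1, t = 0 − 1·1 = -1  (check: 293·1 + 171·(-1) = 122)
  q = 1: r = 49, s = 0 − 1·1 = -1, t = 1 − 1·(-1) = 2  (check: 293·(-1) + 171·2 = 49)
  q = 2: r = 24, s = 1 − 2·(-1) = 3, t = -1 − 2·2 = -5  (check: 293·3 + 171·(-5) = 24)
  q = 2: r = 1, s = -1 − 2·3 = -7, t = 2 − 2·(-5) = 12  (check: 293·(-7) + 171·12 = 1)
The row with r = 1 (the gcd) gives the Bezout coefficients s = -7, t = 12.
Result: 293 · (-7) + 171 · (12) = 1.

gcd(293, 171) = 1; s = -7, t = 12 (check: 293·(-7) + 171·12 = 1).


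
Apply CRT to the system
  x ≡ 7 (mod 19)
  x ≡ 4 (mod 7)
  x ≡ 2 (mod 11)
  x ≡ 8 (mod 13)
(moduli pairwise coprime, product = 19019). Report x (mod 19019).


Product of moduli M = 19 · 7 · 11 · 13 = 19019.
Merge one congruence at a time:
  Start: x ≡ 7 (mod 19).
  Combine with x ≡ 4 (mod 7); new modulus lcm = 133.
    Write x = 7 + 19·t and substitute into x ≡ 4 (mod 7): 19·t ≡ 4 − 7 = -3 (mod 7).
    Reduce coefficients mod 7: 5·t ≡ 4 (mod 7).
    The inverse of 5 mod 7 is 3 (since 5·3 = 15 = 2·7 + 1), so t ≡ 3·4 = 12 ≡ 5 (mod 7).
    Then x = 7 + 19·5 = 102, valid modulo lcm(19, 7) = 133: x ≡ 102 (mod 133).
  Combine with x ≡ 2 (mod 11); new modulus lcm = 1463.
    Write x = 102 + 133·t and substitute into x ≡ 2 (mod 11): 133·t ≡ 2 − 102 = -100 (mod 11).
    Reduce coefficients mod 11: 1·t ≡ 10 (mod 11).
    So t ≡ 10 (mod 11).
    Then x = 102 + 133·10 = 1432, valid modulo lcm(133, 11) = 1463: x ≡ 1432 (mod 1463).
  Combine with x ≡ 8 (mod 13); new modulus lcm = 19019.
    Write x = 1432 + 1463·t and substitute into x ≡ 8 (mod 13): 1463·t ≡ 8 − 1432 = -1424 (mod 13).
    Reduce coefficients mod 13: 7·t ≡ 6 (mod 13).
    The inverse of 7 mod 13 is 2 (since 7·2 = 14 = 1·13 + 1), so t ≡ 2·6 = 12 ≡ 12 (mod 13).
    Then x = 1432 + 1463·12 = 18988, valid modulo lcm(1463, 13) = 19019: x ≡ 18988 (mod 19019).
Verify against each original: 18988 mod 19 = 7, 18988 mod 7 = 4, 18988 mod 11 = 2, 18988 mod 13 = 8.

x ≡ 18988 (mod 19019).


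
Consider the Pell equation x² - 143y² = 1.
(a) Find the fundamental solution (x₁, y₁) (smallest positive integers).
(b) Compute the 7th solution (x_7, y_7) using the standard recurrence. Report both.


Step 1: Find the fundamental solution (x₁, y₁) of x² - 143y² = 1.
  Expand √143 as a continued fraction. a₀ = ⌊√143⌋ = 11; iterate m_{k+1} = d_k·a_k − m_k, d_{k+1} = (143 − m_{k+1}²)/d_k, a_{k+1} = ⌊(a₀ + m_{k+1})/d_{k+1}⌋ (starting m₀ = 0, d₀ = 1), with convergents p_k = a_k·p_{k-1} + p_{k-2}, q_k = a_k·q_{k-1} + q_{k-2} (p₋₁ = 1, q₋₁ = 0):
  k = 0: a₀ = 11; p₀/q₀ = 11/1; p₀² − 143·q₀² = 121 − 143 = -22.
  k = 1: m = 11, d = 22, a = ⌊(11 + 11)/22⌋ = 1; p/q = (1·11 + 1)/(1·1 + 0) = 12/1; p² − 143·q² = 144 − 143 = 1.
  The first convergent with p² − 143·q² = 1 gives the fundamental solution (x₁, y₁) = (12, 1).
Step 2: Apply the recurrence (x_{n+1}, y_{n+1}) = (x₁x_n + 143y₁y_n, x₁y_n + y₁x_n) repeatedly.
  From (x_1, y_1) = (12, 1): x_2 = 12·12 + 143·1·1 = 287; y_2 = 12·1 + 1·12 = 24.
  From (x_2, y_2) = (287, 24): x_3 = 12·287 + 143·1·24 = 6876; y_3 = 12·24 + 1·287 = 575.
  From (x_3, y_3) = (6876, 575): x_4 = 12·6876 + 143·1·575 = 164737; y_4 = 12·575 + 1·6876 = 13776.
  From (x_4, y_4) = (164737, 13776): x_5 = 12·164737 + 143·1·13776 = 3946812; y_5 = 12·13776 + 1·164737 = 330049.
  From (x_5, y_5) = (3946812, 330049): x_6 = 12·3946812 + 143·1·330049 = 94558751; y_6 = 12·330049 + 1·3946812 = 7907400.
  From (x_6, y_6) = (94558751, 7907400): x_7 = 12·94558751 + 143·1·7907400 = 2265463212; y_7 = 12·7907400 + 1·94558751 = 189447551.
Step 3: Verify x_7² - 143·y_7² = 5132323564925356944 - 5132323564925356943 = 1 (should be 1). ✓

(x_1, y_1) = (12, 1); (x_7, y_7) = (2265463212, 189447551).


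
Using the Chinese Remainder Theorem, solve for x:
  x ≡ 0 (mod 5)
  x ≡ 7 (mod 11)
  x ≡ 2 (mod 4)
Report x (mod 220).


Moduli 5, 11, 4 are pairwise coprime; by CRT there is a unique solution modulo M = 5 · 11 · 4 = 220.
Solve pairwise, accumulating the modulus:
  Start with x ≡ 0 (mod 5).
  Combine with x ≡ 7 (mod 11): since gcd(5, 11) = 1, we get a unique residue mod 55.
    Write x = 0 + 5·t and substitute into x ≡ 7 (mod 11): 5·t ≡ 7 − 0 = 7 (mod 11).
    The inverse of 5 mod 11 is 9 (since 5·9 = 45 = 4·11 + 1), so t ≡ 9·7 = 63 ≡ 8 (mod 11).
    Then x = 0 + 5·8 = 40, valid modulo lcm(5, 11) = 55: x ≡ 40 (mod 55).
  Combine with x ≡ 2 (mod 4): since gcd(55, 4) = 1, we get a unique residue mod 220.
    Write x = 40 + 55·t and substitute into x ≡ 2 (mod 4): 55·t ≡ 2 − 40 = -38 (mod 4).
    Reduce coefficients mod 4: 3·t ≡ 2 (mod 4).
    The inverse of 3 mod 4 is 3 (since 3·3 = 9 = 2·4 + 1), so t ≡ 3·2 = 6 ≡ 2 (mod 4).
    Then x = 40 + 55·2 = 150, valid modulo lcm(55, 4) = 220: x ≡ 150 (mod 220).
Verify: 150 mod 5 = 0 ✓, 150 mod 11 = 7 ✓, 150 mod 4 = 2 ✓.

x ≡ 150 (mod 220).


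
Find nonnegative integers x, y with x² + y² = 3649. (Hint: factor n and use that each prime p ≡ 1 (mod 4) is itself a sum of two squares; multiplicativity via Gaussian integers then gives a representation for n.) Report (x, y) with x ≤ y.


Step 1: Factor n = 3649 = 41 · 89.
Step 2: Check the mod-4 condition on each prime factor: 41 ≡ 1 (mod 4), exponent 1; 89 ≡ 1 (mod 4), exponent 1.
All primes ≡ 3 (mod 4) appear to even exponent (or don't appear), so by the two-squares theorem n IS expressible as a sum of two squares.
Step 3: Build a representation. Here n = 41 · 89 is a product of primes ≡ 1 (mod 4). Each prime p ≡ 1 (mod 4) is itself a sum of two squares; find a² by testing p − a² for a perfect square:
  41: 41 − 1² = 40, 41 − 2² = 37, 41 − 3² = 32, 41 − 4² = 25 = 5² ⇒ 41 = 4² + 5².
  89: 89 − 1² = 88, 89 − 2² = 85, 89 − 3² = 80, 89 − 4² = 73, 89 − 5² = 64 = 8² ⇒ 89 = 5² + 8².
  Combine using the Brahmagupta–Fibonacci identity (a² + b²)(c² + d²) = (ac − bd)² + (ad + bc)² = (ac + bd)² + (ad − bc)²:
  41 · 89 = 3649: from (4² + 5²)(5² + 8²), take (4·5 − 5·8, 4·8 + 5·5) = (20 − 40, 32 + 25) = (-20, 57); dropping signs (only squares matter) gives (20, 57); check 20² + 57² = 400 + 3249 = 3649 ✓.
Step 4: Order so x ≤ y and verify: 20² + 57² = 400 + 3249 = 3649 = n. ✓

n = 3649 = 20² + 57² (one valid representation with x ≤ y).


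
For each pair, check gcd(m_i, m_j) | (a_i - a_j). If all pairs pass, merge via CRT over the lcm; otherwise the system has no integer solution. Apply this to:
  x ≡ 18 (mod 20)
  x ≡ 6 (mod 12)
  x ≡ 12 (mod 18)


Moduli 20, 12, 18 are not pairwise coprime, so CRT works modulo lcm(m_i) when all pairwise compatibility conditions hold.
Pairwise compatibility: gcd(m_i, m_j) must divide a_i - a_j for every pair.
Merge one congruence at a time:
  Start: x ≡ 18 (mod 20).
  Combine with x ≡ 6 (mod 12): gcd(20, 12) = 4; 6 - 18 = -12, which IS divisible by 4, so compatible.
    Write x = 18 + 20·t and substitute into x ≡ 6 (mod 12): 20·t ≡ 6 − 18 = -12 (mod 12).
    Divide the congruence (and modulus) by g = 4: 5·t ≡ -3 (mod 3).
    Reduce coefficients mod 3: 2·t ≡ 0 (mod 3).
    The inverse of 2 mod 3 is 2 (since 2·2 = 4 = 1·3 + 1), so t ≡ 2·0 = 0 ≡ 0 (mod 3).
    Then x = 18 + 20·0 = 18, valid modulo lcm(20, 12) = 60: x ≡ 18 (mod 60).
  Combine with x ≡ 12 (mod 18): gcd(60, 18) = 6; 12 - 18 = -6, which IS divisible by 6, so compatible.
    Write x = 18 + 60·t and substitute into x ≡ 12 (mod 18): 60·t ≡ 12 − 18 = -6 (mod 18).
    Divide the congruence (and modulus) by g = 6: 10·t ≡ -1 (mod 3).
    Reduce coefficients mod 3: 1·t ≡ 2 (mod 3).
    So t ≡ 2 (mod 3).
    Then x = 18 + 60·2 = 138, valid modulo lcm(60, 18) = 180: x ≡ 138 (mod 180).
Verify: 138 mod 20 = 18, 138 mod 12 = 6, 138 mod 18 = 12.

x ≡ 138 (mod 180).


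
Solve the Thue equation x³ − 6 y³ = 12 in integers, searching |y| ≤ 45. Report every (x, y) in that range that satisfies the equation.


The equation is x³ - 6y³ = 12. For fixed y, x³ = 6·y³ + 12, so a solution requires the RHS to be a perfect cube.
Strategy: iterate y from -45 to 45, compute RHS = 6·y³ + 12, and check whether it is a (positive or negative) perfect cube.
Check small values of y:
  y = 0: RHS = 12 is not a perfect cube.
  y = 1: RHS = 18 is not a perfect cube.
  y = -1: RHS = 6 is not a perfect cube.
  y = 2: RHS = 60 is not a perfect cube.
  y = -2: RHS = -36 is not a perfect cube.
  y = 3: RHS = 174 is not a perfect cube.
  y = -3: RHS = -150 is not a perfect cube.
Continuing the search up to |y| = 45 finds no solutions either.
No (x, y) in the scanned range satisfies the equation.

No integer solutions with |y| ≤ 45.


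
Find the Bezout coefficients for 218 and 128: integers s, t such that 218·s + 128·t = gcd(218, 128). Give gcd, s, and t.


Euclidean algorithm on (218, 128) — divide until remainder is 0:
  218 = 1 · 128 + 90
  128 = 1 · 90 + 38
  90 = 2 · 38 + 14
  38 = 2 · 14 + 10
  14 = 1 · 10 + 4
  10 = 2 · 4 + 2
  4 = 2 · 2 + 0
gcd(218, 128) = 2.
Track Bezout coefficients alongside the remainders: start with r₀ = 218 = a·1 + b·0 (s = 1, t = 0) and r₁ = 128 = a·0 + b·1 (s = 0, t = 1); each new remainder r_{k+1} = r_{k-1} − q_k·r_k inherits s_{k+1} = s_{k-1} − q_k·s_k, t_{k+1} = t_{k-1} − q_k·t_k, so r_k = a·s_k + b·t_k at every step:
  q = 1: r = 90, s = 1 − 1·0 = 1, t = 0 − 1·1 = -1  (check: 218·1 + 128·(-1) = 90)
  q = 1: r = 38, s = 0 − 1·1 = -1, t = 1 − 1·(-1) = 2  (check: 218·(-1) + 128·2 = 38)
  q = 2: r = 14, s = 1 − 2·(-1) = 3, t = -1 − 2·2 = -5  (check: 218·3 + 128·(-5) = 14)
  q = 2: r = 10, s = -1 − 2·3 = -7, t = 2 − 2·(-5) = 12  (check: 218·(-7) + 128·12 = 10)
  q = 1: r = 4, s = 3 − 1·(-7) = 10, t = -5 − 1·12 = -17  (check: 218·10 + 128·(-17) = 4)
  q = 2: r = 2, s = -7 − 2·10 = -27, t = 12 − 2·(-17) = 46  (check: 218·(-27) + 128·46 = 2)
The row with r = 2 (the gcd) gives the Bezout coefficients s = -27, t = 46.
Result: 218 · (-27) + 128 · (46) = 2.

gcd(218, 128) = 2; s = -27, t = 46 (check: 218·(-27) + 128·46 = 2).


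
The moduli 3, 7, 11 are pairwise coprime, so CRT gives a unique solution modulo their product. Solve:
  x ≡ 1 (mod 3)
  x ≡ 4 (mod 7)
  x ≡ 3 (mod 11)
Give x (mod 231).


Moduli 3, 7, 11 are pairwise coprime; by CRT there is a unique solution modulo M = 3 · 7 · 11 = 231.
Solve pairwise, accumulating the modulus:
  Start with x ≡ 1 (mod 3).
  Combine with x ≡ 4 (mod 7): since gcd(3, 7) = 1, we get a unique residue mod 21.
    Write x = 1 + 3·t and substitute into x ≡ 4 (mod 7): 3·t ≡ 4 − 1 = 3 (mod 7).
    The inverse of 3 mod 7 is 5 (since 3·5 = 15 = 2·7 + 1), so t ≡ 5·3 = 15 ≡ 1 (mod 7).
    Then x = 1 + 3·1 = 4, valid modulo lcm(3, 7) = 21: x ≡ 4 (mod 21).
  Combine with x ≡ 3 (mod 11): since gcd(21, 11) = 1, we get a unique residue mod 231.
    Write x = 4 + 21·t and substitute into x ≡ 3 (mod 11): 21·t ≡ 3 − 4 = -1 (mod 11).
    Reduce coefficients mod 11: 10·t ≡ 10 (mod 11).
    The inverse of 10 mod 11 is 10 (since 10·10 = 100 = 9·11 + 1), so t ≡ 10·10 = 100 ≡ 1 (mod 11).
    Then x = 4 + 21·1 = 25, valid modulo lcm(21, 11) = 231: x ≡ 25 (mod 231).
Verify: 25 mod 3 = 1 ✓, 25 mod 7 = 4 ✓, 25 mod 11 = 3 ✓.

x ≡ 25 (mod 231).


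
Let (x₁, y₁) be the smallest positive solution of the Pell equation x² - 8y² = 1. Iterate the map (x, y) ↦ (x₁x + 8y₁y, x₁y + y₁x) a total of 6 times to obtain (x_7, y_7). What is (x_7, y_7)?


Step 1: Find the fundamental solution (x₁, y₁) of x² - 8y² = 1.
  Expand √8 as a continued fraction. a₀ = ⌊√8⌋ = 2; iterate m_{k+1} = d_k·a_k − m_k, d_{k+1} = (8 − m_{k+1}²)/d_k, a_{k+1} = ⌊(a₀ + m_{k+1})/d_{k+1}⌋ (starting m₀ = 0, d₀ = 1), with convergents p_k = a_k·p_{k-1} + p_{k-2}, q_k = a_k·q_{k-1} + q_{k-2} (p₋₁ = 1, q₋₁ = 0):
  k = 0: a₀ = 2; p₀/q₀ = 2/1; p₀² − 8·q₀² = 4 − 8 = -4.
  k = 1: m = 2, d = 4, a = ⌊(2 + 2)/4⌋ = 1; p/q = (1·2 + 1)/(1·1 + 0) = 3/1; p² − 8·q² = 9 − 8 = 1.
  The first convergent with p² − 8·q² = 1 gives the fundamental solution (x₁, y₁) = (3, 1).
Step 2: Apply the recurrence (x_{n+1}, y_{n+1}) = (x₁x_n + 8y₁y_n, x₁y_n + y₁x_n) repeatedly.
  From (x_1, y_1) = (3, 1): x_2 = 3·3 + 8·1·1 = 17; y_2 = 3·1 + 1·3 = 6.
  From (x_2, y_2) = (17, 6): x_3 = 3·17 + 8·1·6 = 99; y_3 = 3·6 + 1·17 = 35.
  From (x_3, y_3) = (99, 35): x_4 = 3·99 + 8·1·35 = 577; y_4 = 3·35 + 1·99 = 204.
  From (x_4, y_4) = (577, 204): x_5 = 3·577 + 8·1·204 = 3363; y_5 = 3·204 + 1·577 = 1189.
  From (x_5, y_5) = (3363, 1189): x_6 = 3·3363 + 8·1·1189 = 19601; y_6 = 3·1189 + 1·3363 = 6930.
  From (x_6, y_6) = (19601, 6930): x_7 = 3·19601 + 8·1·6930 = 114243; y_7 = 3·6930 + 1·19601 = 40391.
Step 3: Verify x_7² - 8·y_7² = 13051463049 - 13051463048 = 1 (should be 1). ✓

(x_1, y_1) = (3, 1); (x_7, y_7) = (114243, 40391).


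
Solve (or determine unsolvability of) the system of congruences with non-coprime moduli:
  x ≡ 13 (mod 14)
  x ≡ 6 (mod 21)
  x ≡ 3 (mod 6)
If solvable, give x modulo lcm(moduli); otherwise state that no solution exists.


Moduli 14, 21, 6 are not pairwise coprime, so CRT works modulo lcm(m_i) when all pairwise compatibility conditions hold.
Pairwise compatibility: gcd(m_i, m_j) must divide a_i - a_j for every pair.
Merge one congruence at a time:
  Start: x ≡ 13 (mod 14).
  Combine with x ≡ 6 (mod 21): gcd(14, 21) = 7; 6 - 13 = -7, which IS divisible by 7, so compatible.
    Write x = 13 + 14·t and substitute into x ≡ 6 (mod 21): 14·t ≡ 6 − 13 = -7 (mod 21).
    Divide the congruence (and modulus) by g = 7: 2·t ≡ -1 (mod 3).
    Reduce coefficients mod 3: 2·t ≡ 2 (mod 3).
    The inverse of 2 mod 3 is 2 (since 2·2 = 4 = 1·3 + 1), so t ≡ 2·2 = 4 ≡ 1 (mod 3).
    Then x = 13 + 14·1 = 27, valid modulo lcm(14, 21) = 42: x ≡ 27 (mod 42).
  Combine with x ≡ 3 (mod 6): gcd(42, 6) = 6; 3 - 27 = -24, which IS divisible by 6, so compatible.
    Write x = 27 + 42·t and substitute into x ≡ 3 (mod 6): 42·t ≡ 3 − 27 = -24 (mod 6).
    Divide the congruence (and modulus) by g = 6: 7·t ≡ -4 (mod 1).
    Modulo 1 every t works; take t = 0.
    Then x = 27 + 42·0 = 27, valid modulo lcm(42, 6) = 42: x ≡ 27 (mod 42).
Verify: 27 mod 14 = 13, 27 mod 21 = 6, 27 mod 6 = 3.

x ≡ 27 (mod 42).


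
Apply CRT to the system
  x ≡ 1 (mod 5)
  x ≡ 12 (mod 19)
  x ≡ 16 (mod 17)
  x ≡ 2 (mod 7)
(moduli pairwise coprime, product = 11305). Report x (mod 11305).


Product of moduli M = 5 · 19 · 17 · 7 = 11305.
Merge one congruence at a time:
  Start: x ≡ 1 (mod 5).
  Combine with x ≡ 12 (mod 19); new modulus lcm = 95.
    Write x = 1 + 5·t and substitute into x ≡ 12 (mod 19): 5·t ≡ 12 − 1 = 11 (mod 19).
    The inverse of 5 mod 19 is 4 (since 5·4 = 20 = 1·19 + 1), so t ≡ 4·11 = 44 ≡ 6 (mod 19).
    Then x = 1 + 5·6 = 31, valid modulo lcm(5, 19) = 95: x ≡ 31 (mod 95).
  Combine with x ≡ 16 (mod 17); new modulus lcm = 1615.
    Write x = 31 + 95·t and substitute into x ≡ 16 (mod 17): 95·t ≡ 16 − 31 = -15 (mod 17).
    Reduce coefficients mod 17: 10·t ≡ 2 (mod 17).
    The inverse of 10 mod 17 is 12 (since 10·12 = 120 = 7·17 + 1), so t ≡ 12·2 = 24 ≡ 7 (mod 17).
    Then x = 31 + 95·7 = 696, valid modulo lcm(95, 17) = 1615: x ≡ 696 (mod 1615).
  Combine with x ≡ 2 (mod 7); new modulus lcm = 11305.
    Write x = 696 + 1615·t and substitute into x ≡ 2 (mod 7): 1615·t ≡ 2 − 696 = -694 (mod 7).
    Reduce coefficients mod 7: 5·t ≡ 6 (mod 7).
    The inverse of 5 mod 7 is 3 (since 5·3 = 15 = 2·7 + 1), so t ≡ 3·6 = 18 ≡ 4 (mod 7).
    Then x = 696 + 1615·4 = 7156, valid modulo lcm(1615, 7) = 11305: x ≡ 7156 (mod 11305).
Verify against each original: 7156 mod 5 = 1, 7156 mod 19 = 12, 7156 mod 17 = 16, 7156 mod 7 = 2.

x ≡ 7156 (mod 11305).


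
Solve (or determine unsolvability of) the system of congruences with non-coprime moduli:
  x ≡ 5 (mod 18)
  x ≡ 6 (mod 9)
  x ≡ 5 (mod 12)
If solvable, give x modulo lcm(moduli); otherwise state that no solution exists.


Moduli 18, 9, 12 are not pairwise coprime, so CRT works modulo lcm(m_i) when all pairwise compatibility conditions hold.
Pairwise compatibility: gcd(m_i, m_j) must divide a_i - a_j for every pair.
Merge one congruence at a time:
  Start: x ≡ 5 (mod 18).
  Combine with x ≡ 6 (mod 9): gcd(18, 9) = 9, and 6 - 5 = 1 is NOT divisible by 9.
    ⇒ system is inconsistent (no integer solution).

No solution (the system is inconsistent).


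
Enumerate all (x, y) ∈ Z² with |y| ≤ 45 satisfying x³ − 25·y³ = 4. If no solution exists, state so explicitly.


The equation is x³ - 25y³ = 4. For fixed y, x³ = 25·y³ + 4, so a solution requires the RHS to be a perfect cube.
Strategy: iterate y from -45 to 45, compute RHS = 25·y³ + 4, and check whether it is a (positive or negative) perfect cube.
Check small values of y:
  y = 0: RHS = 4 is not a perfect cube.
  y = 1: RHS = 29 is not a perfect cube.
  y = -1: RHS = -21 is not a perfect cube.
  y = 2: RHS = 204 is not a perfect cube.
  y = -2: RHS = -196 is not a perfect cube.
  y = 3: RHS = 679 is not a perfect cube.
  y = -3: RHS = -671 is not a perfect cube.
Continuing the search up to |y| = 45 finds no solutions either.
No (x, y) in the scanned range satisfies the equation.

No integer solutions with |y| ≤ 45.


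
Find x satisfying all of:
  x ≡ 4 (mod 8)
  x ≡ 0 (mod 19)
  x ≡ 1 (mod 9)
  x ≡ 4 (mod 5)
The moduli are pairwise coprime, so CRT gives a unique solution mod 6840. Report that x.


Product of moduli M = 8 · 19 · 9 · 5 = 6840.
Merge one congruence at a time:
  Start: x ≡ 4 (mod 8).
  Combine with x ≡ 0 (mod 19); new modulus lcm = 152.
    Write x = 4 + 8·t and substitute into x ≡ 0 (mod 19): 8·t ≡ 0 − 4 = -4 (mod 19).
    Reduce coefficients mod 19: 8·t ≡ 15 (mod 19).
    The inverse of 8 mod 19 is 12 (since 8·12 = 96 = 5·19 + 1), so t ≡ 12·15 = 180 ≡ 9 (mod 19).
    Then x = 4 + 8·9 = 76, valid modulo lcm(8, 19) = 152: x ≡ 76 (mod 152).
  Combine with x ≡ 1 (mod 9); new modulus lcm = 1368.
    Write x = 76 + 152·t and substitute into x ≡ 1 (mod 9): 152·t ≡ 1 − 76 = -75 (mod 9).
    Reduce coefficients mod 9: 8·t ≡ 6 (mod 9).
    The inverse of 8 mod 9 is 8 (since 8·8 = 64 = 7·9 + 1), so t ≡ 8·6 = 48 ≡ 3 (mod 9).
    Then x = 76 + 152·3 = 532, valid modulo lcm(152, 9) = 1368: x ≡ 532 (mod 1368).
  Combine with x ≡ 4 (mod 5); new modulus lcm = 6840.
    Write x = 532 + 1368·t and substitute into x ≡ 4 (mod 5): 1368·t ≡ 4 − 532 = -528 (mod 5).
    Reduce coefficients mod 5: 3·t ≡ 2 (mod 5).
    The inverse of 3 mod 5 is 2 (since 3·2 = 6 = 1·5 + 1), so t ≡ 2·2 = 4 ≡ 4 (mod 5).
    Then x = 532 + 1368·4 = 6004, valid modulo lcm(1368, 5) = 6840: x ≡ 6004 (mod 6840).
Verify against each original: 6004 mod 8 = 4, 6004 mod 19 = 0, 6004 mod 9 = 1, 6004 mod 5 = 4.

x ≡ 6004 (mod 6840).


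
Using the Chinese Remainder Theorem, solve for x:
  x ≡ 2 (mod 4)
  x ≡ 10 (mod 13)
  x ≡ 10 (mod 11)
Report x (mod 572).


Moduli 4, 13, 11 are pairwise coprime; by CRT there is a unique solution modulo M = 4 · 13 · 11 = 572.
Solve pairwise, accumulating the modulus:
  Start with x ≡ 2 (mod 4).
  Combine with x ≡ 10 (mod 13): since gcd(4, 13) = 1, we get a unique residue mod 52.
    Write x = 2 + 4·t and substitute into x ≡ 10 (mod 13): 4·t ≡ 10 − 2 = 8 (mod 13).
    The inverse of 4 mod 13 is 10 (since 4·10 = 40 = 3·13 + 1), so t ≡ 10·8 = 80 ≡ 2 (mod 13).
    Then x = 2 + 4·2 = 10, valid modulo lcm(4, 13) = 52: x ≡ 10 (mod 52).
  Combine with x ≡ 10 (mod 11): since gcd(52, 11) = 1, we get a unique residue mod 572.
    Write x = 10 + 52·t and substitute into x ≡ 10 (mod 11): 52·t ≡ 10 − 10 = 0 (mod 11).
    Reduce coefficients mod 11: 8·t ≡ 0 (mod 11).
    The inverse of 8 mod 11 is 7 (since 8·7 = 56 = 5·11 + 1), so t ≡ 7·0 = 0 ≡ 0 (mod 11).
    Then x = 10 + 52·0 = 10, valid modulo lcm(52, 11) = 572: x ≡ 10 (mod 572).
Verify: 10 mod 4 = 2 ✓, 10 mod 13 = 10 ✓, 10 mod 11 = 10 ✓.

x ≡ 10 (mod 572).


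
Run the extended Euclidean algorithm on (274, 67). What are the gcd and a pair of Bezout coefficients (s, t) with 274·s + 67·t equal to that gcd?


Euclidean algorithm on (274, 67) — divide until remainder is 0:
  274 = 4 · 67 + 6
  67 = 11 · 6 + 1
  6 = 6 · 1 + 0
gcd(274, 67) = 1.
Track Bezout coefficients alongside the remainders: start with r₀ = 274 = a·1 + b·0 (s = 1, t = 0) and r₁ = 67 = a·0 + b·1 (s = 0, t = 1); each new remainder r_{k+1} = r_{k-1} − q_k·r_k inherits s_{k+1} = s_{k-1} − q_k·s_k, t_{k+1} = t_{k-1} − q_k·t_k, so r_k = a·s_k + b·t_k at every step:
  q = 4: r = 6, s = 1 − 4·0 = 1, t = 0 − 4·1 = -4  (check: 274·1 + 67·(-4) = 6)
  q = 11: r = 1, s = 0 − 11·1 = -11, t = 1 − 11·(-4) = 45  (check: 274·(-11) + 67·45 = 1)
The row with r = 1 (the gcd) gives the Bezout coefficients s = -11, t = 45.
Result: 274 · (-11) + 67 · (45) = 1.

gcd(274, 67) = 1; s = -11, t = 45 (check: 274·(-11) + 67·45 = 1).


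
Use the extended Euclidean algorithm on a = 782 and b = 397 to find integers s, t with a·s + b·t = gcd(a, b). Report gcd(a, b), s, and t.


Euclidean algorithm on (782, 397) — divide until remainder is 0:
  782 = 1 · 397 + 385
  397 = 1 · 385 + 12
  385 = 32 · 12 + 1
  12 = 12 · 1 + 0
gcd(782, 397) = 1.
Track Bezout coefficients alongside the remainders: start with r₀ = 782 = a·1 + b·0 (s = 1, t = 0) and r₁ = 397 = a·0 + b·1 (s = 0, t = 1); each new remainder r_{k+1} = r_{k-1} − q_k·r_k inherits s_{k+1} = s_{k-1} − q_k·s_k, t_{k+1} = t_{k-1} − q_k·t_k, so r_k = a·s_k + b·t_k at every step:
  q = 1: r = 385, s = 1 − 1·0 = 1, t = 0 − 1·1 = -1  (check: 782·1 + 397·(-1) = 385)
  q = 1: r = 12, s = 0 − 1·1 = -1, t = 1 − 1·(-1) = 2  (check: 782·(-1) + 397·2 = 12)
  q = 32: r = 1, s = 1 − 32·(-1) = 33, t = -1 − 32·2 = -65  (check: 782·33 + 397·(-65) = 1)
The row with r = 1 (the gcd) gives the Bezout coefficients s = 33, t = -65.
Result: 782 · (33) + 397 · (-65) = 1.

gcd(782, 397) = 1; s = 33, t = -65 (check: 782·33 + 397·(-65) = 1).


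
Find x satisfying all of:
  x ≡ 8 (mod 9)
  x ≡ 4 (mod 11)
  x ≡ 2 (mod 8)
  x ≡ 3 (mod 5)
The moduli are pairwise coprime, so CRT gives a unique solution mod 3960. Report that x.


Product of moduli M = 9 · 11 · 8 · 5 = 3960.
Merge one congruence at a time:
  Start: x ≡ 8 (mod 9).
  Combine with x ≡ 4 (mod 11); new modulus lcm = 99.
    Write x = 8 + 9·t and substitute into x ≡ 4 (mod 11): 9·t ≡ 4 − 8 = -4 (mod 11).
    Reduce coefficients mod 11: 9·t ≡ 7 (mod 11).
    The inverse of 9 mod 11 is 5 (since 9·5 = 45 = 4·11 + 1), so t ≡ 5·7 = 35 ≡ 2 (mod 11).
    Then x = 8 + 9·2 = 26, valid modulo lcm(9, 11) = 99: x ≡ 26 (mod 99).
  Combine with x ≡ 2 (mod 8); new modulus lcm = 792.
    Write x = 26 + 99·t and substitute into x ≡ 2 (mod 8): 99·t ≡ 2 − 26 = -24 (mod 8).
    Reduce coefficients mod 8: 3·t ≡ 0 (mod 8).
    The inverse of 3 mod 8 is 3 (since 3·3 = 9 = 1·8 + 1), so t ≡ 3·0 = 0 ≡ 0 (mod 8).
    Then x = 26 + 99·0 = 26, valid modulo lcm(99, 8) = 792: x ≡ 26 (mod 792).
  Combine with x ≡ 3 (mod 5); new modulus lcm = 3960.
    Write x = 26 + 792·t and substitute into x ≡ 3 (mod 5): 792·t ≡ 3 − 26 = -23 (mod 5).
    Reduce coefficients mod 5: 2·t ≡ 2 (mod 5).
    The inverse of 2 mod 5 is 3 (since 2·3 = 6 = 1·5 + 1), so t ≡ 3·2 = 6 ≡ 1 (mod 5).
    Then x = 26 + 792·1 = 818, valid modulo lcm(792, 5) = 3960: x ≡ 818 (mod 3960).
Verify against each original: 818 mod 9 = 8, 818 mod 11 = 4, 818 mod 8 = 2, 818 mod 5 = 3.

x ≡ 818 (mod 3960).


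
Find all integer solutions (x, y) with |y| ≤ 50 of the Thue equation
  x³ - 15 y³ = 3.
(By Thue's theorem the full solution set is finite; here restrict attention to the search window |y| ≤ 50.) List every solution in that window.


The equation is x³ - 15y³ = 3. For fixed y, x³ = 15·y³ + 3, so a solution requires the RHS to be a perfect cube.
Strategy: iterate y from -50 to 50, compute RHS = 15·y³ + 3, and check whether it is a (positive or negative) perfect cube.
Check small values of y:
  y = 0: RHS = 3 is not a perfect cube.
  y = 1: RHS = 18 is not a perfect cube.
  y = -1: RHS = -12 is not a perfect cube.
  y = 2: RHS = 123 is not a perfect cube.
  y = -2: RHS = -117 is not a perfect cube.
  y = 3: RHS = 408 is not a perfect cube.
  y = -3: RHS = -402 is not a perfect cube.
Continuing the search up to |y| = 50 finds no solutions either.
No (x, y) in the scanned range satisfies the equation.

No integer solutions with |y| ≤ 50.


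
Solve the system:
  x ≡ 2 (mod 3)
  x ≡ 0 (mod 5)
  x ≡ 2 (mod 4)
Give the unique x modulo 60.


Moduli 3, 5, 4 are pairwise coprime; by CRT there is a unique solution modulo M = 3 · 5 · 4 = 60.
Solve pairwise, accumulating the modulus:
  Start with x ≡ 2 (mod 3).
  Combine with x ≡ 0 (mod 5): since gcd(3, 5) = 1, we get a unique residue mod 15.
    Write x = 2 + 3·t and substitute into x ≡ 0 (mod 5): 3·t ≡ 0 − 2 = -2 (mod 5).
    Reduce coefficients mod 5: 3·t ≡ 3 (mod 5).
    The inverse of 3 mod 5 is 2 (since 3·2 = 6 = 1·5 + 1), so t ≡ 2·3 = 6 ≡ 1 (mod 5).
    Then x = 2 + 3·1 = 5, valid modulo lcm(3, 5) = 15: x ≡ 5 (mod 15).
  Combine with x ≡ 2 (mod 4): since gcd(15, 4) = 1, we get a unique residue mod 60.
    Write x = 5 + 15·t and substitute into x ≡ 2 (mod 4): 15·t ≡ 2 − 5 = -3 (mod 4).
    Reduce coefficients mod 4: 3·t ≡ 1 (mod 4).
    The inverse of 3 mod 4 is 3 (since 3·3 = 9 = 2·4 + 1), so t ≡ 3·1 = 3 ≡ 3 (mod 4).
    Then x = 5 + 15·3 = 50, valid modulo lcm(15, 4) = 60: x ≡ 50 (mod 60).
Verify: 50 mod 3 = 2 ✓, 50 mod 5 = 0 ✓, 50 mod 4 = 2 ✓.

x ≡ 50 (mod 60).


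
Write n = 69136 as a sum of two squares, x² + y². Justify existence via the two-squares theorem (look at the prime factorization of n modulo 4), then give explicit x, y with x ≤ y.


Step 1: Factor n = 69136 = 2^4 · 29 · 149.
Step 2: Check the mod-4 condition on each prime factor: 2 = 2 (special); 29 ≡ 1 (mod 4), exponent 1; 149 ≡ 1 (mod 4), exponent 1.
All primes ≡ 3 (mod 4) appear to even exponent (or don't appear), so by the two-squares theorem n IS expressible as a sum of two squares.
Step 3: Build a representation. Group n = k² · m with k = 4 and m = 29 · 149 = 4321 (a product of primes ≡ 1 (mod 4)); a representation of m scales to one of n via (k·x)² + (k·y)² = k²(x² + y²). Each prime p ≡ 1 (mod 4) is itself a sum of two squares; find a² by testing p − a² for a perfect square:
  29: 29 − 1² = 28, 29 − 2² = 25 = 5² ⇒ 29 = 2² + 5².
  149: 149 − 1² = 148, 149 − 2² = 145, 149 − 3² = 140, 149 − 4² = 133, 149 − 5² = 124, 149 − 6² = 113, 149 − 7² = 100 = 10² ⇒ 149 = 7² + 10².
  Combine using the Brahmagupta–Fibonacci identity (a² + b²)(c² + d²) = (ac − bd)² + (ad + bc)² = (ac + bd)² + (ad − bc)²:
  29 · 149 = 4321: from (2² + 5²)(7² + 10²), take (2·7 − 5·10, 2·10 + 5·7) = (14 − 50, 20 + 35) = (-36, 55); dropping signs (only squares matter) gives (36, 55); check 36² + 55² = 1296 + 3025 = 4321 ✓.
  Scale by k = 4: (4·36, 4·55) = (144, 220).
Step 4: Order so x ≤ y and verify: 144² + 220² = 20736 + 48400 = 69136 = n. ✓

n = 69136 = 144² + 220² (one valid representation with x ≤ y).
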